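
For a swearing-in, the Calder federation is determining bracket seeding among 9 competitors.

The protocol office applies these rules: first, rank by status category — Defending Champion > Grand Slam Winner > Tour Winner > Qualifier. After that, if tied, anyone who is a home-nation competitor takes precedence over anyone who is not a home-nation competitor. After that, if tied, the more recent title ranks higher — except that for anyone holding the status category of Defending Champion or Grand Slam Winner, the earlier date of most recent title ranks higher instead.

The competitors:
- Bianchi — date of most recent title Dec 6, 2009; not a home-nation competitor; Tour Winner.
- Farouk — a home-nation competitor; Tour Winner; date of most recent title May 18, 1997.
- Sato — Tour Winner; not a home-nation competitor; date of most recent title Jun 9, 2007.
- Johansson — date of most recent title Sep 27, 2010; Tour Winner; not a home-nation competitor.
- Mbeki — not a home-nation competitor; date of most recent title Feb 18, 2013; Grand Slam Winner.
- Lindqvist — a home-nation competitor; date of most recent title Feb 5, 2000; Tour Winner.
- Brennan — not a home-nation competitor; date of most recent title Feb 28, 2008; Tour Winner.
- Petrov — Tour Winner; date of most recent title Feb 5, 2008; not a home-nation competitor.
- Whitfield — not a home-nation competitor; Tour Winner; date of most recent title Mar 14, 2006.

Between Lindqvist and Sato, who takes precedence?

Lindqvist

By status category: Mbeki (Grand Slam Winner); then Lindqvist, Farouk, Johansson, Bianchi, Brennan, Petrov, Sato and Whitfield (Tour Winner).
Among Lindqvist, Farouk, Johansson, Bianchi, Brennan, Petrov, Sato and Whitfield, a home-nation competitor before not a home-nation competitor: Lindqvist and Farouk (a home-nation competitor) before Johansson, Bianchi, Brennan, Petrov, Sato and Whitfield (not a home-nation competitor).
Among Lindqvist and Farouk, by date of most recent title (later first): Lindqvist (Feb 5, 2000) before Farouk (May 18, 1997).
Among Johansson, Bianchi, Brennan, Petrov, Sato and Whitfield, by date of most recent title (later first): Johansson (Sep 27, 2010) before Bianchi (Dec 6, 2009) before Brennan (Feb 28, 2008) before Petrov (Feb 5, 2008) before Sato (Jun 9, 2007) before Whitfield (Mar 14, 2006).
So Lindqvist takes precedence.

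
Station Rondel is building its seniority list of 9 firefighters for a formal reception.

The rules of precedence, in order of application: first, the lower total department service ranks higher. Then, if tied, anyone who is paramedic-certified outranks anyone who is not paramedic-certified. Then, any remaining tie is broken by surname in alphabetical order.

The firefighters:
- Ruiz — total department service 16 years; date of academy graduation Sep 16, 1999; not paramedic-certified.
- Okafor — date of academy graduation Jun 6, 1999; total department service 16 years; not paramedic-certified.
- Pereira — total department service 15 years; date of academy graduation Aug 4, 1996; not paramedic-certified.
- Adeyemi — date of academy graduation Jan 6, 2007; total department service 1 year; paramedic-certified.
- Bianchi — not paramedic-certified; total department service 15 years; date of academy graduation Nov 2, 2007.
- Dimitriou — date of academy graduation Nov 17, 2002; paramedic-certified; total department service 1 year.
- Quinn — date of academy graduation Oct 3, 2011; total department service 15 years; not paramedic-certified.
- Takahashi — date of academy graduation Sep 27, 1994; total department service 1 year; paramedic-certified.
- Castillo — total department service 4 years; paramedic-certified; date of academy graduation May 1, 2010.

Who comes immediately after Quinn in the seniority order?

By total department service (lower first): Adeyemi, Dimitriou and Takahashi (each 1 year); then Castillo (4 years); then Bianchi, Pereira and Quinn (each 15 years); then Okafor and Ruiz (both 16 years).
Adeyemi, Dimitriou and Takahashi are each paramedic-certified, so the next rule applies.
Among Adeyemi, Dimitriou and Takahashi, alphabetically by surname: Adeyemi before Dimitriou before Takahashi.
Bianchi, Pereira and Quinn are each not paramedic-certified, so the next rule applies.
Among Bianchi, Pereira and Quinn, alphabetically by surname: Bianchi before Pereira before Quinn.
Okafor and Ruiz are each not paramedic-certified, so the next rule applies.
Among Okafor and Ruiz, alphabetically by surname: Okafor before Ruiz.
Order: Adeyemi, Dimitriou, Takahashi, Castillo, Bianchi, Pereira, Quinn, Okafor, Ruiz.

Okafor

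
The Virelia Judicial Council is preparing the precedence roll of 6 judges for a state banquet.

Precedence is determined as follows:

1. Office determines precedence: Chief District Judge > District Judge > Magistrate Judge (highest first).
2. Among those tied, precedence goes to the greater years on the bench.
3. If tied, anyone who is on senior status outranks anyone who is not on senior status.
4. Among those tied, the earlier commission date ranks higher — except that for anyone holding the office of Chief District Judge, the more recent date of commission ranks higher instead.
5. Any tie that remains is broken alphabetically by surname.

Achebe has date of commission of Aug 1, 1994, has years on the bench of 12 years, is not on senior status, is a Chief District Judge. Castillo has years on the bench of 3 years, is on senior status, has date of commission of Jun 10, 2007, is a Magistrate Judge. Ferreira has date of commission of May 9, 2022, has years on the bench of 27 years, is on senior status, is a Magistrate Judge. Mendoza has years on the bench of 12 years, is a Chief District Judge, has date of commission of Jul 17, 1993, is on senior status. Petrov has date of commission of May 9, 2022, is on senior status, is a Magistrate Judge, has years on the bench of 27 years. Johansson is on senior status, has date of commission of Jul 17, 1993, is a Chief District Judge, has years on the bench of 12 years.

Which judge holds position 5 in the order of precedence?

Petrov

By office: Johansson, Mendoza and Achebe (Chief District Judge); then Ferreira, Petrov and Castillo (Magistrate Judge).
Johansson, Mendoza and Achebe all have years on the bench 12 years, so the next rule applies.
Among Johansson, Mendoza and Achebe, on senior status before not on senior status: Johansson and Mendoza (on senior status) before Achebe (not on senior status).
Johansson and Mendoza both have date of commission Jul 17, 1993, so the next rule applies.
Among Johansson and Mendoza, alphabetically by surname: Johansson before Mendoza.
Among Ferreira, Petrov and Castillo, by years on the bench (higher first): Ferreira and Petrov (27 years) before Castillo (3 years).
Ferreira and Petrov are each on senior status, so the next rule applies.
Ferreira and Petrov both have date of commission May 9, 2022, so the next rule applies.
Among Ferreira and Petrov, alphabetically by surname: Ferreira before Petrov.
Order: Johansson, Mendoza, Achebe, Ferreira, Petrov, Castillo.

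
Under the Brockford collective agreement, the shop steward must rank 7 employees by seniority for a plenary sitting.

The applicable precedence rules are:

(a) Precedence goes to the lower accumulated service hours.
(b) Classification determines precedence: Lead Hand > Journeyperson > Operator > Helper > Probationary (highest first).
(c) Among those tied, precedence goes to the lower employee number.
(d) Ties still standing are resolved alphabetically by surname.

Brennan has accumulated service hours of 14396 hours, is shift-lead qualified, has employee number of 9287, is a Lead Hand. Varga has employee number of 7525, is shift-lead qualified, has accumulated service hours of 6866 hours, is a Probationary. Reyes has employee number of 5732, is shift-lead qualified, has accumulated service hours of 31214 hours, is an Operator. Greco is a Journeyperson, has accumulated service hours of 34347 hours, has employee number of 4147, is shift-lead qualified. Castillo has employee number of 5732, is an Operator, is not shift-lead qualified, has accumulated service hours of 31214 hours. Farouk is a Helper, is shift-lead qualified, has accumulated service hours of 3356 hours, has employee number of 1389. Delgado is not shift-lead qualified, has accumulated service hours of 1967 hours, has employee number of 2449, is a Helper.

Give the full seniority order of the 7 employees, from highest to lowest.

Delgado, Farouk, Varga, Brennan, Castillo, Reyes, Greco

By accumulated service hours (lower first): Delgado (1967 hours); then Farouk (3356 hours); then Varga (6866 hours); then Brennan (14396 hours); then Castillo and Reyes (both 31214 hours); then Greco (34347 hours).
Castillo and Reyes are each Operator, so the next rule applies.
Castillo and Reyes both have employee number 5732, so the next rule applies.
Among Castillo and Reyes, alphabetically by surname: Castillo before Reyes.
Full order: Delgado, Farouk, Varga, Brennan, Castillo, Reyes, Greco.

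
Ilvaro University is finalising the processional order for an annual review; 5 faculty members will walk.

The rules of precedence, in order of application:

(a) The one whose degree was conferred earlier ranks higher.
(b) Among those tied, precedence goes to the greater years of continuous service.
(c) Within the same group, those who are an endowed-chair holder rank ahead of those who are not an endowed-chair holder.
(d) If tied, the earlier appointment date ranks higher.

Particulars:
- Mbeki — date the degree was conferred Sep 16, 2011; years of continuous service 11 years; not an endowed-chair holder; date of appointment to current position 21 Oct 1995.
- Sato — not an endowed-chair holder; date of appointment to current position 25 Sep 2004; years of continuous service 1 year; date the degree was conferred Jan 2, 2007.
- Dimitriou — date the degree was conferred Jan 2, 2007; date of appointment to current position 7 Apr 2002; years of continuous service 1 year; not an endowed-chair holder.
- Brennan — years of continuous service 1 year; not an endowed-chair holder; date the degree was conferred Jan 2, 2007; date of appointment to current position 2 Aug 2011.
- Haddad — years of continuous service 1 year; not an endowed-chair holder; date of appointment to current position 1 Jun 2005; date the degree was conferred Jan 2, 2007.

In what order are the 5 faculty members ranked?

By date the degree was conferred (earlier first): Dimitriou, Sato, Haddad and Brennan (each Jan 2, 2007); then Mbeki (Sep 16, 2011).
Dimitriou, Sato, Haddad and Brennan all have years of continuous service 1 year, so the next rule applies.
Dimitriou, Sato, Haddad and Brennan are each not an endowed-chair holder, so the next rule applies.
Among Dimitriou, Sato, Haddad and Brennan, by date of appointment to current position (earlier first): Dimitriou (7 Apr 2002) before Sato (25 Sep 2004) before Haddad (1 Jun 2005) before Brennan (2 Aug 2011).
Full order: Dimitriou, Sato, Haddad, Brennan, Mbeki.

Dimitriou, Sato, Haddad, Brennan, Mbeki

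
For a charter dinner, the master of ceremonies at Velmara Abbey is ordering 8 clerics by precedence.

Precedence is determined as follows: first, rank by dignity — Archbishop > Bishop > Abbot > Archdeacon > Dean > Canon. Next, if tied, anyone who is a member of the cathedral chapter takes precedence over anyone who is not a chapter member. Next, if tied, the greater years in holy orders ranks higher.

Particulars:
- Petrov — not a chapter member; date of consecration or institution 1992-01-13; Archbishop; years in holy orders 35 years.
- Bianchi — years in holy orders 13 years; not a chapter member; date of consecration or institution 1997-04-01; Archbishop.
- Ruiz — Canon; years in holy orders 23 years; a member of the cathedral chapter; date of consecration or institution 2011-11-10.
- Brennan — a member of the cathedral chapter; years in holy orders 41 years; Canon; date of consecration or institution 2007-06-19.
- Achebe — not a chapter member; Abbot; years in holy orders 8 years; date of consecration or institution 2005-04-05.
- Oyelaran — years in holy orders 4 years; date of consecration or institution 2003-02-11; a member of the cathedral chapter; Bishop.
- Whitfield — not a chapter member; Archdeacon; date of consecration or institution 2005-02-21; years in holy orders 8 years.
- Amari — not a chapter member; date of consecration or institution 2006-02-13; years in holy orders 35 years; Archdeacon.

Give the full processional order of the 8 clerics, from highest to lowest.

By dignity: Petrov and Bianchi (Archbishop); then Oyelaran (Bishop); then Achebe (Abbot); then Amari and Whitfield (Archdeacon); then Brennan and Ruiz (Canon).
Petrov and Bianchi are each not a chapter member, so the next rule applies.
Among Petrov and Bianchi, by years in holy orders (higher first): Petrov (35 years) before Bianchi (13 years).
Amari and Whitfield are each not a chapter member, so the next rule applies.
Among Amari and Whitfield, by years in holy orders (higher first): Amari (35 years) before Whitfield (8 years).
Brennan and Ruiz are each a member of the cathedral chapter, so the next rule applies.
Among Brennan and Ruiz, by years in holy orders (higher first): Brennan (41 years) before Ruiz (23 years).
Full order: Petrov, Bianchi, Oyelaran, Achebe, Amari, Whitfield, Brennan, Ruiz.

Petrov, Bianchi, Oyelaran, Achebe, Amari, Whitfield, Brennan, Ruiz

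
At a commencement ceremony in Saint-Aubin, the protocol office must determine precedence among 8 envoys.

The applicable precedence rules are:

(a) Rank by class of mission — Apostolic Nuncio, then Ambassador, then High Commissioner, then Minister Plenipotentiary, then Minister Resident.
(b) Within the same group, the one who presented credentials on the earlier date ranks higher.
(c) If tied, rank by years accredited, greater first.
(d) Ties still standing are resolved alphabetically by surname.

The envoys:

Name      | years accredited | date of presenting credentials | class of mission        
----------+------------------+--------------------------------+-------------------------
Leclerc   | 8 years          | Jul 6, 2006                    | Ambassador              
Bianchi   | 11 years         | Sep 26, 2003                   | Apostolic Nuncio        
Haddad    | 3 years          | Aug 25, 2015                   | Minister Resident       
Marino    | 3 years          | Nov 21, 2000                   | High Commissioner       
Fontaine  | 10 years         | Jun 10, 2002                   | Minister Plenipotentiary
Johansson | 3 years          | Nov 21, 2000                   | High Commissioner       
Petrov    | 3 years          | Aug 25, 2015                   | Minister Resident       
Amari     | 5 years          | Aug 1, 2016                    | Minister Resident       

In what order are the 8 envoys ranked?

Bianchi, Leclerc, Johansson, Marino, Fontaine, Haddad, Petrov, Amari

By class of mission: Bianchi (Apostolic Nuncio); then Leclerc (Ambassador); then Johansson and Marino (High Commissioner); then Fontaine (Minister Plenipotentiary); then Haddad, Petrov and Amari (Minister Resident).
Johansson and Marino both have date of presenting credentials Nov 21, 2000, so the next rule applies.
Johansson and Marino both have years accredited 3 years, so the next rule applies.
Among Johansson and Marino, alphabetically by surname: Johansson before Marino.
Among Haddad, Petrov and Amari, by date of presenting credentials (earlier first): Haddad and Petrov (Aug 25, 2015) before Amari (Aug 1, 2016).
Haddad and Petrov both have years accredited 3 years, so the next rule applies.
Among Haddad and Petrov, alphabetically by surname: Haddad before Petrov.
Full order: Bianchi, Leclerc, Johansson, Marino, Fontaine, Haddad, Petrov, Amari.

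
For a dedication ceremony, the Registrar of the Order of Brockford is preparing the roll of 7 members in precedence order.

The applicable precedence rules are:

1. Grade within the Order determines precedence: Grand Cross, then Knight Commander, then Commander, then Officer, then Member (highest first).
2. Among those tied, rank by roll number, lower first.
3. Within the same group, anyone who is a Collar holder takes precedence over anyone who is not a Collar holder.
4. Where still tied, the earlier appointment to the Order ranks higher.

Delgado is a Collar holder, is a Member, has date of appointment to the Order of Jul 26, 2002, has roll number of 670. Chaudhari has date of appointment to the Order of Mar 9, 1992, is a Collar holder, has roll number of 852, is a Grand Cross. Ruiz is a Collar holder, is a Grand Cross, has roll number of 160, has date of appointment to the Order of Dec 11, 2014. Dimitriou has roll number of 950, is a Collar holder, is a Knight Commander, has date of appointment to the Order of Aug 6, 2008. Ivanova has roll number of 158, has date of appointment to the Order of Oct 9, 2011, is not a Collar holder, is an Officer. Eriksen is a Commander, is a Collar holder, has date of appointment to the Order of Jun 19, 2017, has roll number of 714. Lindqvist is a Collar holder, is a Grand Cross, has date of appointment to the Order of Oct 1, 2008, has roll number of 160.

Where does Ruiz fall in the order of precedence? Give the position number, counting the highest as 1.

By grade within the Order: Lindqvist, Ruiz and Chaudhari (Grand Cross); then Dimitriou (Knight Commander); then Eriksen (Commander); then Ivanova (Officer); then Delgado (Member).
Among Lindqvist, Ruiz and Chaudhari, by roll number (lower first): Lindqvist and Ruiz (160) before Chaudhari (852).
Lindqvist and Ruiz are each a Collar holder, so the next rule applies.
Among Lindqvist and Ruiz, by date of appointment to the Order (earlier first): Lindqvist (Oct 1, 2008) before Ruiz (Dec 11, 2014).
Order: Lindqvist, Ruiz, Chaudhari, Dimitriou, Eriksen, Ivanova, Delgado. So position 2.

2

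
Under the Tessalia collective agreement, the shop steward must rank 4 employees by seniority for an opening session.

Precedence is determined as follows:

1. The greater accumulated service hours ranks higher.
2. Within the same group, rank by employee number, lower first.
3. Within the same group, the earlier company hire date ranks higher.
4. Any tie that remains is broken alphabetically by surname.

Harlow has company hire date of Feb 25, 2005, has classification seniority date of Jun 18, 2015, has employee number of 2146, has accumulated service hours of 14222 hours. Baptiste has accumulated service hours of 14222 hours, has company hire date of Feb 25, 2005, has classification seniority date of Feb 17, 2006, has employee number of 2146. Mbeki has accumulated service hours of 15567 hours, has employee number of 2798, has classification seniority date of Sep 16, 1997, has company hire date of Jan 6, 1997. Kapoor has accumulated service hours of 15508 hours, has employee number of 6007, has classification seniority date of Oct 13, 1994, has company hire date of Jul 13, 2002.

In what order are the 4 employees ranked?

Mbeki, Kapoor, Baptiste, Harlow

By accumulated service hours (higher first): Mbeki (15567 hours); then Kapoor (15508 hours); then Baptiste and Harlow (both 14222 hours).
Baptiste and Harlow both have employee number 2146, so the next rule applies.
Baptiste and Harlow both have company hire date Feb 25, 2005, so the next rule applies.
Among Baptiste and Harlow, alphabetically by surname: Baptiste before Harlow.
Full order: Mbeki, Kapoor, Baptiste, Harlow.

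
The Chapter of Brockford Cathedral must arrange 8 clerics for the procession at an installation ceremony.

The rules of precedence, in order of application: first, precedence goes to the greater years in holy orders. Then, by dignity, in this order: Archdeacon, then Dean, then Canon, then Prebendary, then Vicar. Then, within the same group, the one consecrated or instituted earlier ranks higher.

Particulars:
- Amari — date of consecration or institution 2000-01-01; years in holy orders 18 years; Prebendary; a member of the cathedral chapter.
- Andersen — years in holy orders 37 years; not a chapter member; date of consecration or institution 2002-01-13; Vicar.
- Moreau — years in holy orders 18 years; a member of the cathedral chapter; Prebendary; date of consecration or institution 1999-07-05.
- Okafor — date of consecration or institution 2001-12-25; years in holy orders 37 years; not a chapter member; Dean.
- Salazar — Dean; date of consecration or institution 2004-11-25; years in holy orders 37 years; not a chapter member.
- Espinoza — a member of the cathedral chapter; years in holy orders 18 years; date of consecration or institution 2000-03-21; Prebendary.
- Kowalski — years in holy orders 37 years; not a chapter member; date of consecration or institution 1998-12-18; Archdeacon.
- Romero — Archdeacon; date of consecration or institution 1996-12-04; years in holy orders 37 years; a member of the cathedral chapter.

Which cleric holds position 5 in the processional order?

By years in holy orders (higher first): Romero, Kowalski, Okafor, Salazar and Andersen (each 37 years); then Moreau, Amari and Espinoza (each 18 years).
Among Romero, Kowalski, Okafor, Salazar and Andersen, by dignity: Romero and Kowalski (Archdeacon) before Okafor and Salazar (Dean) before Andersen (Vicar).
Among Romero and Kowalski, by date of consecration or institution (earlier first): Romero (1996-12-04) before Kowalski (1998-12-18).
Among Okafor and Salazar, by date of consecration or institution (earlier first): Okafor (2001-12-25) before Salazar (2004-11-25).
Moreau, Amari and Espinoza are each Prebendary, so the next rule applies.
Among Moreau, Amari and Espinoza, by date of consecration or institution (earlier first): Moreau (1999-07-05) before Amari (2000-01-01) before Espinoza (2000-03-21).
Order: Romero, Kowalski, Okafor, Salazar, Andersen, Moreau, Amari, Espinoza.

Andersen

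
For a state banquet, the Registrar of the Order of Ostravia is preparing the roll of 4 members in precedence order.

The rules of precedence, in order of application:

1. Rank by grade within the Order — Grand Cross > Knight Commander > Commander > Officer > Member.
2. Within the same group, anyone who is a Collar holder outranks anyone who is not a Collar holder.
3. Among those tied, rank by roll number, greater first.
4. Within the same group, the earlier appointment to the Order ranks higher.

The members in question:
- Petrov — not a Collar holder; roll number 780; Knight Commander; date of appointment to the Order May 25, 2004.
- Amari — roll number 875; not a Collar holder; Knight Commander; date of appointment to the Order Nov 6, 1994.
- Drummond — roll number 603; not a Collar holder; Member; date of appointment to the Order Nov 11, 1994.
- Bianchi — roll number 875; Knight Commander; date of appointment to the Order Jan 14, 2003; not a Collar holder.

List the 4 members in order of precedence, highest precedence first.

By grade within the Order: Amari, Bianchi and Petrov (Knight Commander); then Drummond (Member).
Amari, Bianchi and Petrov are each not a Collar holder, so the next rule applies.
Among Amari, Bianchi and Petrov, by roll number (higher first): Amari and Bianchi (875) before Petrov (780).
Among Amari and Bianchi, by date of appointment to the Order (earlier first): Amari (Nov 6, 1994) before Bianchi (Jan 14, 2003).
Full order: Amari, Bianchi, Petrov, Drummond.

Amari, Bianchi, Petrov, Drummond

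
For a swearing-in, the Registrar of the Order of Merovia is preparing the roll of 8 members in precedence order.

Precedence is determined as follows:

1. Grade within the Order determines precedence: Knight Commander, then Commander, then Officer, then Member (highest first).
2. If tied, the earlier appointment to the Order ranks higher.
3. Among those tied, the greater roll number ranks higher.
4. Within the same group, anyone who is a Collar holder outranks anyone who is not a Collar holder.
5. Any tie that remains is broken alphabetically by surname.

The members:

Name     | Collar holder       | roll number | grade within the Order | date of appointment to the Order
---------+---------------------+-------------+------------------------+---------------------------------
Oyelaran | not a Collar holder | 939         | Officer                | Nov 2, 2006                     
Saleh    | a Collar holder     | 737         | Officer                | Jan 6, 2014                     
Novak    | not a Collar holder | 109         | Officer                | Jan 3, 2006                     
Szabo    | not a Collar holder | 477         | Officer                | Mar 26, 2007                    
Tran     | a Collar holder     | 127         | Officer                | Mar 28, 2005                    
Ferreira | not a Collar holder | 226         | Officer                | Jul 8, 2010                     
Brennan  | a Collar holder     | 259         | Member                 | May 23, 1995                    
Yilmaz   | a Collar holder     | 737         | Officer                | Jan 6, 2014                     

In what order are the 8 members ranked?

By grade within the Order: Tran, Novak, Oyelaran, Szabo, Ferreira, Saleh and Yilmaz (Officer); then Brennan (Member).
Among Tran, Novak, Oyelaran, Szabo, Ferreira, Saleh and Yilmaz, by date of appointment to the Order (earlier first): Tran (Mar 28, 2005) before Novak (Jan 3, 2006) before Oyelaran (Nov 2, 2006) before Szabo (Mar 26, 2007) before Ferreira (Jul 8, 2010) before Saleh and Yilmaz (Jan 6, 2014).
Saleh and Yilmaz both have roll number 737, so the next rule applies.
Saleh and Yilmaz are each a Collar holder, so the next rule applies.
Among Saleh and Yilmaz, alphabetically by surname: Saleh before Yilmaz.
Full order: Tran, Novak, Oyelaran, Szabo, Ferreira, Saleh, Yilmaz, Brennan.

Tran, Novak, Oyelaran, Szabo, Ferreira, Saleh, Yilmaz, Brennan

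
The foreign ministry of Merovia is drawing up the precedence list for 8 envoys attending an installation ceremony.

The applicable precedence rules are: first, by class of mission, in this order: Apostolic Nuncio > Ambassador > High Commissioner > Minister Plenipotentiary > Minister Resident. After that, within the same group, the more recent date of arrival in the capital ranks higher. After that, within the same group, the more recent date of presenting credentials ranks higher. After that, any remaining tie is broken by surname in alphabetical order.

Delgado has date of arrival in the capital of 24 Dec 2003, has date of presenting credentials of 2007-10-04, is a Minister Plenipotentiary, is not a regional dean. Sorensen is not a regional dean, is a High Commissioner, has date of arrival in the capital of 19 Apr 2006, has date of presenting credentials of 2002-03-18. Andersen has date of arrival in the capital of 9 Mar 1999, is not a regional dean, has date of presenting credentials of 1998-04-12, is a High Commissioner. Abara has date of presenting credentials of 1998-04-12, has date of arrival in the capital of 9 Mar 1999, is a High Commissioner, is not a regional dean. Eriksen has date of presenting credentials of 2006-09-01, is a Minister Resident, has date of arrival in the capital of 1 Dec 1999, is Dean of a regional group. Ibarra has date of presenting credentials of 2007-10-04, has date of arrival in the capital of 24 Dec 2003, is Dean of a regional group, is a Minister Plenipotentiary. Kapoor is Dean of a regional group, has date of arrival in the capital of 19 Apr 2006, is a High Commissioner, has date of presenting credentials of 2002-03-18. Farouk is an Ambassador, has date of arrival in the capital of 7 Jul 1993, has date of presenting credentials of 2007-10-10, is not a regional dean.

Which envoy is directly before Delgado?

Andersen

By class of mission: Farouk (Ambassador); then Kapoor, Sorensen, Abara and Andersen (High Commissioner); then Delgado and Ibarra (Minister Plenipotentiary); then Eriksen (Minister Resident).
Among Kapoor, Sorensen, Abara and Andersen, by date of arrival in the capital (later first): Kapoor and Sorensen (19 Apr 2006) before Abara and Andersen (9 Mar 1999).
Kapoor and Sorensen both have date of presenting credentials 2002-03-18, so the next rule applies.
Among Kapoor and Sorensen, alphabetically by surname: Kapoor before Sorensen.
Abara and Andersen both have date of presenting credentials 1998-04-12, so the next rule applies.
Among Abara and Andersen, alphabetically by surname: Abara before Andersen.
Delgado and Ibarra both have date of arrival in the capital 24 Dec 2003, so the next rule applies.
Delgado and Ibarra both have date of presenting credentials 2007-10-04, so the next rule applies.
Among Delgado and Ibarra, alphabetically by surname: Delgado before Ibarra.
Order: Farouk, Kapoor, Sorensen, Abara, Andersen, Delgado, Ibarra, Eriksen.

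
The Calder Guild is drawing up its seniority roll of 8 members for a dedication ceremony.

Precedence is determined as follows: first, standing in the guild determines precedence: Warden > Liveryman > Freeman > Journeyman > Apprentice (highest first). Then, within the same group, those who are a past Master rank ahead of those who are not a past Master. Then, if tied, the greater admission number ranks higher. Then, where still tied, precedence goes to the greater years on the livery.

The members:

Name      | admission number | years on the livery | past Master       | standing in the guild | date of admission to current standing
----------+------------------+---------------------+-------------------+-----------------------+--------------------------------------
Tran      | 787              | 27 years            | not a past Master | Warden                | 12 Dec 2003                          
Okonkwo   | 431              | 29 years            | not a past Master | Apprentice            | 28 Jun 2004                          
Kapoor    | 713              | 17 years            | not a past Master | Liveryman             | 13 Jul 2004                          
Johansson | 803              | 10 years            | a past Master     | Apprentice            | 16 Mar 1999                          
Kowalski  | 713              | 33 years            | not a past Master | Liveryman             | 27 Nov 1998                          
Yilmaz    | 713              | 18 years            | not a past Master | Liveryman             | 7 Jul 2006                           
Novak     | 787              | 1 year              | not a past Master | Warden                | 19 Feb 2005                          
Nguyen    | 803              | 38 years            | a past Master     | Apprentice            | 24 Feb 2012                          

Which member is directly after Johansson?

By standing in the guild: Tran and Novak (Warden); then Kowalski, Yilmaz and Kapoor (Liveryman); then Nguyen, Johansson and Okonkwo (Apprentice).
Tran and Novak are each not a past Master, so the next rule applies.
Tran and Novak both have admission number 787, so the next rule applies.
Among Tran and Novak, by years on the livery (higher first): Tran (27 years) before Novak (1 year).
Kowalski, Yilmaz and Kapoor are each not a past Master, so the next rule applies.
Kowalski, Yilmaz and Kapoor all have admission number 713, so the next rule applies.
Among Kowalski, Yilmaz and Kapoor, by years on the livery (higher first): Kowalski (33 years) before Yilmaz (18 years) before Kapoor (17 years).
Among Nguyen, Johansson and Okonkwo, a past Master before not a past Master: Nguyen and Johansson (a past Master) before Okonkwo (not a past Master).
Nguyen and Johansson both have admission number 803, so the next rule applies.
Among Nguyen and Johansson, by years on the livery (higher first): Nguyen (38 years) before Johansson (10 years).
Order: Tran, Novak, Kowalski, Yilmaz, Kapoor, Nguyen, Johansson, Okonkwo.

Okonkwo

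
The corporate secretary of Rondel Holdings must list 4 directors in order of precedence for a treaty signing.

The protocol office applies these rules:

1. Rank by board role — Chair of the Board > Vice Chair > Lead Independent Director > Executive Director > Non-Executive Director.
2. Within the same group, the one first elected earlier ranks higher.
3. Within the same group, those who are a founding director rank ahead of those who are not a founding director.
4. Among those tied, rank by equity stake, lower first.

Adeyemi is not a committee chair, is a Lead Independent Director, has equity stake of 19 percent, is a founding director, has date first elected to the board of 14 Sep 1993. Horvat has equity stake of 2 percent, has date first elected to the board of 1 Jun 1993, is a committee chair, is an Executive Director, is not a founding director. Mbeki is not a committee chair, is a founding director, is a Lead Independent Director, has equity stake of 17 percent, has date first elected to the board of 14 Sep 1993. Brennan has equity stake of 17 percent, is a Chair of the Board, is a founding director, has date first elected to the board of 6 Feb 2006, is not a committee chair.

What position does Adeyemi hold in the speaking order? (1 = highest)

By board role: Brennan (Chair of the Board); then Mbeki and Adeyemi (Lead Independent Director); then Horvat (Executive Director).
Mbeki and Adeyemi both have date first elected to the board 14 Sep 1993, so the next rule applies.
Mbeki and Adeyemi are each a founding director, so the next rule applies.
Among Mbeki and Adeyemi, by equity stake (lower first): Mbeki (17 percent) before Adeyemi (19 percent).
Order: Brennan, Mbeki, Adeyemi, Horvat. So position 3.

3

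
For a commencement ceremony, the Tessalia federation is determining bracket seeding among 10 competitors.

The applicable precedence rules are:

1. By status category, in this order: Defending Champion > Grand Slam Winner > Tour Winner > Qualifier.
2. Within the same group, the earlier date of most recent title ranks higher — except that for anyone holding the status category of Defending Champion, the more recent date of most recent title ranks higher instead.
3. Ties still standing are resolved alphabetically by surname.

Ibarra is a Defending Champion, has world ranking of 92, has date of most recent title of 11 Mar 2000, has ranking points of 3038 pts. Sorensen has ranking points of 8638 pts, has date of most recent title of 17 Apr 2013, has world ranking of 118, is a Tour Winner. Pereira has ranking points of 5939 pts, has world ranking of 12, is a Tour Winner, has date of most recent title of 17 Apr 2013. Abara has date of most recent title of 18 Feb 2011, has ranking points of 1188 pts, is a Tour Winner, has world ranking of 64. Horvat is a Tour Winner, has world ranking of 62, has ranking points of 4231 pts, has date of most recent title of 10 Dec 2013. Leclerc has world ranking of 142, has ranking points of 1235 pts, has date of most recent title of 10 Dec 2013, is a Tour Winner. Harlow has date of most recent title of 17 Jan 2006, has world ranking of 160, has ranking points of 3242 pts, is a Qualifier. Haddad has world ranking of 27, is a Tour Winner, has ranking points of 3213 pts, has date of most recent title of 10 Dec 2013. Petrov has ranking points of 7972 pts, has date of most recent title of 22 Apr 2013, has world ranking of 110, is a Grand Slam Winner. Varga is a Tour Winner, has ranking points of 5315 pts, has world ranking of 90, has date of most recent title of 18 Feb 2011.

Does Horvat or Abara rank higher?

Abara

By status category: Ibarra (Defending Champion); then Petrov (Grand Slam Winner); then Abara, Varga, Pereira, Sorensen, Haddad, Horvat and Leclerc (Tour Winner); then Harlow (Qualifier).
Among Abara, Varga, Pereira, Sorensen, Haddad, Horvat and Leclerc, by date of most recent title (earlier first): Abara and Varga (18 Feb 2011) before Pereira and Sorensen (17 Apr 2013) before Haddad, Horvat and Leclerc (10 Dec 2013).
Among Abara and Varga, alphabetically by surname: Abara before Varga.
Among Pereira and Sorensen, alphabetically by surname: Pereira before Sorensen.
Among Haddad, Horvat and Leclerc, alphabetically by surname: Haddad before Horvat before Leclerc.
So Abara takes precedence.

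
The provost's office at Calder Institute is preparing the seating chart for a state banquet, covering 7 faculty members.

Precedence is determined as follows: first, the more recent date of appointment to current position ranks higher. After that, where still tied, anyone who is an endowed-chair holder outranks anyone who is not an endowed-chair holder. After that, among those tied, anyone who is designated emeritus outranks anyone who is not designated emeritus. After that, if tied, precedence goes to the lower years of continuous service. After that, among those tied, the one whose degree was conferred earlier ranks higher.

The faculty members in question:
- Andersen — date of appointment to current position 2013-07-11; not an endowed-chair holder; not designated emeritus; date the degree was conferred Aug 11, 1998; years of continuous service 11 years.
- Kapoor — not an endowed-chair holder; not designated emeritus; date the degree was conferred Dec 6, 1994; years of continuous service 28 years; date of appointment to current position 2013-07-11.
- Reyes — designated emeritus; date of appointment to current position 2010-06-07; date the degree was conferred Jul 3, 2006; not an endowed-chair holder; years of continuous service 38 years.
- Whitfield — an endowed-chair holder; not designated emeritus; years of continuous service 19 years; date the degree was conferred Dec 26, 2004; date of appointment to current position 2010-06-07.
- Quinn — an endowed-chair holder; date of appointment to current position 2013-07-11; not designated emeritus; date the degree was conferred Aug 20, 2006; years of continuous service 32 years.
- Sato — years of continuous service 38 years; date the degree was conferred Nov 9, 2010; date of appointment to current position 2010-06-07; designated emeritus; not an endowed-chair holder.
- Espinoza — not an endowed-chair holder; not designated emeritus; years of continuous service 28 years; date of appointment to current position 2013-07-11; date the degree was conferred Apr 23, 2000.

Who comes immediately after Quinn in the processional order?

By date of appointment to current position (later first): Quinn, Andersen, Kapoor and Espinoza (each 2013-07-11); then Whitfield, Reyes and Sato (each 2010-06-07).
Among Quinn, Andersen, Kapoor and Espinoza, an endowed-chair holder before not an endowed-chair holder: Quinn (an endowed-chair holder) before Andersen, Kapoor and Espinoza (not an endowed-chair holder).
Andersen, Kapoor and Espinoza are each not designated emeritus, so the next rule applies.
Among Andersen, Kapoor and Espinoza, by years of continuous service (lower first): Andersen (11 years) before Kapoor and Espinoza (28 years).
Among Kapoor and Espinoza, by date the degree was conferred (earlier first): Kapoor (Dec 6, 1994) before Espinoza (Apr 23, 2000).
Among Whitfield, Reyes and Sato, an endowed-chair holder before not an endowed-chair holder: Whitfield (an endowed-chair holder) before Reyes and Sato (not an endowed-chair holder).
Reyes and Sato are each designated emeritus, so the next rule applies.
Reyes and Sato both have years of continuous service 38 years, so the next rule applies.
Among Reyes and Sato, by date the degree was conferred (earlier first): Reyes (Jul 3, 2006) before Sato (Nov 9, 2010).
Order: Quinn, Andersen, Kapoor, Espinoza, Whitfield, Reyes, Sato.

Andersen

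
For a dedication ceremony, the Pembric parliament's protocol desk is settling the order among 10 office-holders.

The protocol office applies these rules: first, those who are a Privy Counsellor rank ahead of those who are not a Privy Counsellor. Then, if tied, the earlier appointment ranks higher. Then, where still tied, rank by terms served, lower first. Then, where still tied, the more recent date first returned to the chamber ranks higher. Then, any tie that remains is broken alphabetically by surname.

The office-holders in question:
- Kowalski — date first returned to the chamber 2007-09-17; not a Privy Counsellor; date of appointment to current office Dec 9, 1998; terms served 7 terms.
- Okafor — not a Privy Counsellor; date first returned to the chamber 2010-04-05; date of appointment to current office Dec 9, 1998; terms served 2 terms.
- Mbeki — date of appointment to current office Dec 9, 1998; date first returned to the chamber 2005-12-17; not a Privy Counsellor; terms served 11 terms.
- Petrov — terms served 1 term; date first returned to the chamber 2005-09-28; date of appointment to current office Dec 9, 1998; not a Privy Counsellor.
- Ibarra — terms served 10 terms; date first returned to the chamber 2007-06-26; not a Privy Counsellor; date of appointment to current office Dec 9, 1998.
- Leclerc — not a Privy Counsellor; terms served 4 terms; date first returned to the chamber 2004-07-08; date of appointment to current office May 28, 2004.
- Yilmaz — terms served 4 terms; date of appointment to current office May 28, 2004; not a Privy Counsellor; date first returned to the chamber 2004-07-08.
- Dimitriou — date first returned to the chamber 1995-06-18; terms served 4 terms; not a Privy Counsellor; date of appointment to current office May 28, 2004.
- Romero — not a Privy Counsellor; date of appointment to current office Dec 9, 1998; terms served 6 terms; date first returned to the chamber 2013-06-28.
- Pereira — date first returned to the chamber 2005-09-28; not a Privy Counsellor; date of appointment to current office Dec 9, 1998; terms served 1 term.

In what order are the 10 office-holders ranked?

Pereira, Petrov, Okafor, Romero, Kowalski, Ibarra, Mbeki, Leclerc, Yilmaz, Dimitriou

By the first rule: Pereira, Petrov, Okafor, Romero, Kowalski, Ibarra, Mbeki, Leclerc, Yilmaz and Dimitriou (each not a Privy Counsellor).
Among Pereira, Petrov, Okafor, Romero, Kowalski, Ibarra, Mbeki, Leclerc, Yilmaz and Dimitriou, by date of appointment to current office (earlier first): Pereira, Petrov, Okafor, Romero, Kowalski, Ibarra and Mbeki (Dec 9, 1998) before Leclerc, Yilmaz and Dimitriou (May 28, 2004).
Among Pereira, Petrov, Okafor, Romero, Kowalski, Ibarra and Mbeki, by terms served (lower first): Pereira and Petrov (1 term) before Okafor (2 terms) before Romero (6 terms) before Kowalski (7 terms) before Ibarra (10 terms) before Mbeki (11 terms).
Pereira and Petrov both have date first returned to the chamber 2005-09-28, so the next rule applies.
Among Pereira and Petrov, alphabetically by surname: Pereira before Petrov.
Leclerc, Yilmaz and Dimitriou all have terms served 4 terms, so the next rule applies.
Among Leclerc, Yilmaz and Dimitriou, by date first returned to the chamber (later first): Leclerc and Yilmaz (2004-07-08) before Dimitriou (1995-06-18).
Among Leclerc and Yilmaz, alphabetically by surname: Leclerc before Yilmaz.
Full order: Pereira, Petrov, Okafor, Romero, Kowalski, Ibarra, Mbeki, Leclerc, Yilmaz, Dimitriou.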